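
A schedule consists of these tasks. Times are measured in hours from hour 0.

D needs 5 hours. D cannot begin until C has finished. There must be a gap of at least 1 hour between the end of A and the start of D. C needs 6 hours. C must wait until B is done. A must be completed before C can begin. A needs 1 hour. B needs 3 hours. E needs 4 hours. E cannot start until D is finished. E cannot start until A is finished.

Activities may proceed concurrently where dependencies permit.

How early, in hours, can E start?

B has no prerequisites, so it starts at hour 0 and finishes at hour 3.
Nothing blocks A, so it runs from hour 0 to hour 1.
C cannot start until B (finishes hour 3); A (finishes hour 1). The controlling bound is hour 3, so C finishes at 3 + 6 = hour 9.
D has to wait for C (finishes hour 9); A (finishes hour 1, plus 1-hour gap → hour 2). The latest of these is hour 9, so D runs hour 9 to 9 + 5 = hour 14.
E waits on D (finishes hour 14); A (finishes hour 1). The latest of these is hour 14, which is the earliest E can start.

14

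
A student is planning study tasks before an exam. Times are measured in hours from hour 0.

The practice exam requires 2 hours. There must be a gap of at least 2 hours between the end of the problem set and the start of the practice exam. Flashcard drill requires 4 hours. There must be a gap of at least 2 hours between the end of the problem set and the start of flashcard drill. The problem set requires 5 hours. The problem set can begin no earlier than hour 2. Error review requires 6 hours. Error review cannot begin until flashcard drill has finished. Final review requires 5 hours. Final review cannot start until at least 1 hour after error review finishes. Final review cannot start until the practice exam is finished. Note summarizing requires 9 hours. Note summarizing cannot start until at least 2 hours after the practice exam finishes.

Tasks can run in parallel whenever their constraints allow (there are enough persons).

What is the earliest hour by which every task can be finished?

25

The problem set waits on its own release at hour 2, so it starts at hour 2 and finishes at 2 + 5 = hour 7.
The practice exam waits on the problem set (finishes hour 7, plus 2-hour gap → hour 9), so it starts at hour 9 and finishes at 9 + 2 = hour 11.
After the practice exam (finishes hour 11, plus 2-hour gap → hour 13), note summarizing can start at hour 13 and finishes at hour 22.
After the problem set (finishes hour 7, plus 2-hour gap → hour 9), flashcard drill can start at hour 9 and finishes at hour 13.
Error review cannot begin until flashcard drill (finishes hour 13). It runs from hour 13 to 13 + 6 = hour 19.
Final review cannot start until error review (finishes hour 19, plus 1-hour gap → hour 20); the practice exam (finishes hour 11). The controlling bound is hour 20, so final review finishes at 20 + 5 = hour 25.
All tasks are finished once the last one completes. Finish times: The problem set at 7, Flashcard drill at 13, The practice exam at 11, Error review at 19, Note summarizing at 22, Final review at 25. The latest is hour 25.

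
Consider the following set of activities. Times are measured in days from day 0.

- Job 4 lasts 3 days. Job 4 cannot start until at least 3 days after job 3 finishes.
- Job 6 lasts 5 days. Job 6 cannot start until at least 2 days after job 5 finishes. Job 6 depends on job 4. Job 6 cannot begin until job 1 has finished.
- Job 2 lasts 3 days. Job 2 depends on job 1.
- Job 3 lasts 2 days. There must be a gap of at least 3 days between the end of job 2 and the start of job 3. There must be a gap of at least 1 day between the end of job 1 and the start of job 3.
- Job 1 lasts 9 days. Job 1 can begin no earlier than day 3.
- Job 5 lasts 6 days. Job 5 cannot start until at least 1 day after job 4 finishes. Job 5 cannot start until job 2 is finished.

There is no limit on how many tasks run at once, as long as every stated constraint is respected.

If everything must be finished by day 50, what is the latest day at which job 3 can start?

28

Job 6 has no dependents, so it just needs to finish by day 50. Starting by 50 − 5 = day 45 achieves that.
Job 5 must finish before job 6 (must start by day 45, minus 2-day gap → day 43). With a 6-day duration, job 5 must start by 43 − 6 = day 37.
For job 4: job 5 (must start by day 37, minus 1-day gap → day 36); job 6 (must start by day 45). The most restrictive is day 36; with a 3-day duration, job 4 must start by day 33.
Job 3 feeds into job 4 (must start by day 33, minus 3-day gap → day 30); so job 3 must finish by day 30 and therefore start by day 28.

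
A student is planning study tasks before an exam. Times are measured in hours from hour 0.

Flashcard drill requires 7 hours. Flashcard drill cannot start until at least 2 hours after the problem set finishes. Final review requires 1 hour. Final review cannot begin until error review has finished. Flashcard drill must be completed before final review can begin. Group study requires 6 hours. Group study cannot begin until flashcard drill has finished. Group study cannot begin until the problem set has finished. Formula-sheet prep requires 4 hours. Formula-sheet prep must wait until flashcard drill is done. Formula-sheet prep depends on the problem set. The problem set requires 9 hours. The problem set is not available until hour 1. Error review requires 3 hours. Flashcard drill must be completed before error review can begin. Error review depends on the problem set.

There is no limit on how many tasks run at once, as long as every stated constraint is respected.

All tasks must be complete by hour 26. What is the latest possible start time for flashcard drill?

To finish by hour 26, final review (duration 1) must start no later than hour 25.
Error review feeds into final review (must start by hour 25); so error review must finish by hour 25 and therefore start by hour 22.
Nothing follows group study; the deadline of hour 26 is its only limit. It must start by 26 − 6 = hour 20.
Formula-sheet prep has no dependents, so it just needs to finish by hour 26. Starting by 26 − 4 = hour 22 achieves that.
Flashcard drill feeds error review (must start by hour 22); group study (must start by hour 20); formula-sheet prep (must start by hour 22); final review (must start by hour 25). Taking the minimum, flashcard drill must finish by hour 20 and start by 20 − 7 = hour 13.

13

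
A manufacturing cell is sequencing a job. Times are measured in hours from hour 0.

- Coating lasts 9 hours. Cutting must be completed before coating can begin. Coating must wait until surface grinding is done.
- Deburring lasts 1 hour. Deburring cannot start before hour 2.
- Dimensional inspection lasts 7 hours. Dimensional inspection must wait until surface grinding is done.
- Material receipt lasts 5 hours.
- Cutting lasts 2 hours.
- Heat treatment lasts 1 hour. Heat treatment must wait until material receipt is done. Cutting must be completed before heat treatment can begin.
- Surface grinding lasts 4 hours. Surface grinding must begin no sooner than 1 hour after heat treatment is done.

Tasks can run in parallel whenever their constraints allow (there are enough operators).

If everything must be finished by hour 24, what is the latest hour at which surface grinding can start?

Nothing follows dimensional inspection; the deadline of hour 24 is its only limit. It must start by 24 − 7 = hour 17.
Coating has no dependents, so it just needs to finish by hour 24. Starting by 24 − 9 = hour 15 achieves that.
Surface grinding feeds dimensional inspection (must start by hour 17); coating (must start by hour 15). Taking the minimum, surface grinding must finish by hour 15 and start by 15 − 4 = hour 11.

11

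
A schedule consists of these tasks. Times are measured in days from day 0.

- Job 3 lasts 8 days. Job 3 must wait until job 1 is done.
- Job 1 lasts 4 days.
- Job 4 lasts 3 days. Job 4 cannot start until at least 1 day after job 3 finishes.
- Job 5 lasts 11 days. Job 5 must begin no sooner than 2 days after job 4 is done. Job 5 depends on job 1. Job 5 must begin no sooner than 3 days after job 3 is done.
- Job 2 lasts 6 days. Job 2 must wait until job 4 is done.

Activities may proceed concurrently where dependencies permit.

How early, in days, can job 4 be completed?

16

Nothing blocks job 1, so it runs from day 0 to day 4.
After job 1 (finishes day 4), job 3 can start at day 4 and finishes at day 12.
Job 4 waits on job 3 (finishes day 12, plus 1-day gap → day 13), so it starts at day 13 and finishes at 13 + 3 = day 16.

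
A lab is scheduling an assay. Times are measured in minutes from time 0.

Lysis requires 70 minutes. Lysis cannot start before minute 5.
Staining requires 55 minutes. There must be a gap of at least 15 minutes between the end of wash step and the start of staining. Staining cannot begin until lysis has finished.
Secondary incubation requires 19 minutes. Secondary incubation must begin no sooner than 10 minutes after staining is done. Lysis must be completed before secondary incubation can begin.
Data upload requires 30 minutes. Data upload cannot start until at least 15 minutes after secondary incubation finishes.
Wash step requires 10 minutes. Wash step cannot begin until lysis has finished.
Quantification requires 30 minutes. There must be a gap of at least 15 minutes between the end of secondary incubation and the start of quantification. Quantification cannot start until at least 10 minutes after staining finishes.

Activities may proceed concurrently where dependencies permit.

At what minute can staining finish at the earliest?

Lysis cannot begin until its own release at minute 5. It runs from minute 5 to 5 + 70 = minute 75.
After lysis (finishes minute 75), wash step can start at minute 75 and finishes at minute 85.
Staining has to wait for wash step (finishes minute 85, plus 15-minute gap → minute 100); lysis (finishes minute 75). The latest of these is minute 100, so staining runs minute 100 to 100 + 55 = minute 155.

155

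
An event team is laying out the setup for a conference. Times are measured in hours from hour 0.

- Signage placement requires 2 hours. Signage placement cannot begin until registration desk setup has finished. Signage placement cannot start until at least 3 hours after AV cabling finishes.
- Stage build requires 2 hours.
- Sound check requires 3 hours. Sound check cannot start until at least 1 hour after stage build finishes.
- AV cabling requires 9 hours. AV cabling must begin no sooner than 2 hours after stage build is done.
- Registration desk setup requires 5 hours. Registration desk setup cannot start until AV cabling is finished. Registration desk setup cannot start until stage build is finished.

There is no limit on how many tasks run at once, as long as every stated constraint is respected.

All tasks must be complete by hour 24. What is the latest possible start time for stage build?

4

Nothing follows signage placement; the deadline of hour 24 is its only limit. It must start by 24 − 2 = hour 22.
Registration desk setup feeds into signage placement (must start by hour 22); so registration desk setup must finish by hour 22 and therefore start by hour 17.
AV cabling must finish in time for registration desk setup (must start by hour 17); signage placement (must start by hour 22, minus 3-hour gap → hour 19). The tightest is hour 17, so AV cabling must start by 17 − 9 = hour 8.
Sound check must finish by hour 24; it takes 3 hours, so it must start by 24 − 3 = hour 21.
Stage build has several dependents: AV cabling (must start by hour 8, minus 2-hour gap → hour 6); registration desk setup (must start by hour 17); sound check (must start by hour 21, minus 1-hour gap → hour 20). The earliest of those limits is hour 6, so stage build must start by 6 − 2 = hour 4.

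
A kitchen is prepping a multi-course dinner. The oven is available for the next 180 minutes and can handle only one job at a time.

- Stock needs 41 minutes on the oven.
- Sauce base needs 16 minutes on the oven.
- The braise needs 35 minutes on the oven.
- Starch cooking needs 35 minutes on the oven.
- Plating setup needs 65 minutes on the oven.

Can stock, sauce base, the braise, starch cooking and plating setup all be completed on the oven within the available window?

Running back to back, the jobs need 41 + 16 + 35 + 35 + 65 = 192 minutes on the oven.
Since 192 > 180, they cannot all fit.

No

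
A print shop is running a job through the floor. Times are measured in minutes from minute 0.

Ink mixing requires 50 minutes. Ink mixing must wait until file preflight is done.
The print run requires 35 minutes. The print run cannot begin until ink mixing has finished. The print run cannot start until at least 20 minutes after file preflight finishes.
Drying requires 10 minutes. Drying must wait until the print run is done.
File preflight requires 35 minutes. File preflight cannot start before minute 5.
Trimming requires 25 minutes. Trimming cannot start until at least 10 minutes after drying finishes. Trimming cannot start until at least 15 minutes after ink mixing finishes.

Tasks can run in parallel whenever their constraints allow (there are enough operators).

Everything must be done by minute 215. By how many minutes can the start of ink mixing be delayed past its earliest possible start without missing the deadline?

After its own release at minute 5, file preflight can start at minute 5 and finishes at minute 40.
Ink mixing cannot begin until file preflight (finishes minute 40). It runs from minute 40 to 40 + 50 = minute 90.

Working backward from the deadline:
Trimming must finish by minute 215; it takes 25 minutes, so it must start by 215 − 25 = minute 190.
Drying must finish before trimming (must start by minute 190, minus 10-minute gap → minute 180). With a 10-minute duration, drying must start by 180 − 10 = minute 170.
The print run has to be done before drying (must start by minute 170). That means finishing by minute 170, i.e. starting by 170 − 35 = minute 135.
Ink mixing has several dependents: the print run (must start by minute 135); trimming (must start by minute 190, minus 15-minute gap → minute 175). The earliest of those limits is minute 135, so ink mixing must start by 135 − 50 = minute 85.
So ink mixing can start as early as minute 40 and as late as minute 85, giving 85 − 40 = 45 minutes of slack.

45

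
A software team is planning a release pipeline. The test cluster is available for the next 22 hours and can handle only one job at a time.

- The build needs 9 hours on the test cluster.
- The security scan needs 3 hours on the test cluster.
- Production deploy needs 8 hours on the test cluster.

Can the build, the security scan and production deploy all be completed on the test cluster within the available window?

Running back to back, the jobs need 9 + 3 + 8 = 20 hours on the test cluster.
Since 20 ≤ 22, they fit within the window.

Yes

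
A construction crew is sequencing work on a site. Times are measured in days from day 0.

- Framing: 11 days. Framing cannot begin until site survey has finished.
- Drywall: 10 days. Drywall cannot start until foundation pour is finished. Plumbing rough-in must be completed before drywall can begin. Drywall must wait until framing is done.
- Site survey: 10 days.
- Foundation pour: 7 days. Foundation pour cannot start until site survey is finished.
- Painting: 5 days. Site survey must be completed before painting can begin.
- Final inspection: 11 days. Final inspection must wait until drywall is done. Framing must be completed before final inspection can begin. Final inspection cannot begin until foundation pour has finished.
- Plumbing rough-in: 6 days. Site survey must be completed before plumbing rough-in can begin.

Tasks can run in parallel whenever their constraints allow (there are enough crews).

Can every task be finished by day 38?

Site survey has no prerequisites, so it starts at day 0 and finishes at day 10.
After site survey (finishes day 10), painting can start at day 10 and finishes at day 15.
Plumbing rough-in cannot begin until site survey (finishes day 10). It runs from day 10 to 10 + 6 = day 16.
After site survey (finishes day 10), framing can start at day 10 and finishes at day 21.
After site survey (finishes day 10), foundation pour can start at day 10 and finishes at day 17.
Drywall cannot start until foundation pour (finishes day 17); plumbing rough-in (finishes day 16); framing (finishes day 21). The controlling bound is day 21, so drywall finishes at 21 + 10 = day 31.
Final inspection cannot start until drywall (finishes day 31); framing (finishes day 21); foundation pour (finishes day 17). The controlling bound is day 31, so final inspection finishes at 31 + 11 = day 42.
The earliest everything can be done is day 42, which is after the deadline of 38, so it is not possible.

No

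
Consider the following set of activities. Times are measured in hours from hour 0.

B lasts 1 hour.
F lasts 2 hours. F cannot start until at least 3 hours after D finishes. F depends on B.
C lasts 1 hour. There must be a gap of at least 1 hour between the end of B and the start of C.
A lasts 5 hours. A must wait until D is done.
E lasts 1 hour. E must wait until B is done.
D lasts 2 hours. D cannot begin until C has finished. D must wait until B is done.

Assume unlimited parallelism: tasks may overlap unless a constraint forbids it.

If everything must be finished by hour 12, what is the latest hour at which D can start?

A must finish by hour 12; it takes 5 hours, so it must start by 12 − 5 = hour 7.
F must finish by hour 12; it takes 2 hours, so it must start by 12 − 2 = hour 10.
D feeds A (must start by hour 7); F (must start by hour 10, minus 3-hour gap → hour 7). Taking the minimum, D must finish by hour 7 and start by 7 − 2 = hour 5.

5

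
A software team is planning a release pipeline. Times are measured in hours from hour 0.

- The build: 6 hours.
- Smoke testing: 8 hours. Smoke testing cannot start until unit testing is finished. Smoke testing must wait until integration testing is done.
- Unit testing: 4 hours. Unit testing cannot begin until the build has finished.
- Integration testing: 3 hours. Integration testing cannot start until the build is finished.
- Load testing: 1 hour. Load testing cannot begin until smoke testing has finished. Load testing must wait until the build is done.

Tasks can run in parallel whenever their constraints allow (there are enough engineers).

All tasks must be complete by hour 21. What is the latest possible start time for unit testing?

8

To finish by hour 21, load testing (duration 1) must start no later than hour 20.
Since load testing (must start by hour 20) depends on it, smoke testing must finish by hour 20. Backing off its 8-hour duration gives a latest start of hour 12.
Unit testing feeds into smoke testing (must start by hour 12); so unit testing must finish by hour 12 and therefore start by hour 8.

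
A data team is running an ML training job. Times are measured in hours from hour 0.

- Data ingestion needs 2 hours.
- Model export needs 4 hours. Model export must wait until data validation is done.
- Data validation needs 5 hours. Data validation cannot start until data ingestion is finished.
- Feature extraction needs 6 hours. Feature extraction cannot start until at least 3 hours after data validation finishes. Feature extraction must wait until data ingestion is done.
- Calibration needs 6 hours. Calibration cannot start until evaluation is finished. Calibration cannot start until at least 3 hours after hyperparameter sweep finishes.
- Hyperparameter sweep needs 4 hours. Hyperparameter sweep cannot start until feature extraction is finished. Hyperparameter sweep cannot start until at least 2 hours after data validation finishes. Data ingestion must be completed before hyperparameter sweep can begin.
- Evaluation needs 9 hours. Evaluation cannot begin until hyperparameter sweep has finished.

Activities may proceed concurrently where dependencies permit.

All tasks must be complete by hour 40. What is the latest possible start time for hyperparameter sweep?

21

Calibration has no dependents, so it just needs to finish by hour 40. Starting by 40 − 6 = hour 34 achieves that.
Evaluation feeds into calibration (must start by hour 34); so evaluation must finish by hour 34 and therefore start by hour 25.
Hyperparameter sweep has several dependents: evaluation (must start by hour 25); calibration (must start by hour 34, minus 3-hour gap → hour 31). The earliest of those limits is hour 25, so hyperparameter sweep must start by 25 − 4 = hour 21.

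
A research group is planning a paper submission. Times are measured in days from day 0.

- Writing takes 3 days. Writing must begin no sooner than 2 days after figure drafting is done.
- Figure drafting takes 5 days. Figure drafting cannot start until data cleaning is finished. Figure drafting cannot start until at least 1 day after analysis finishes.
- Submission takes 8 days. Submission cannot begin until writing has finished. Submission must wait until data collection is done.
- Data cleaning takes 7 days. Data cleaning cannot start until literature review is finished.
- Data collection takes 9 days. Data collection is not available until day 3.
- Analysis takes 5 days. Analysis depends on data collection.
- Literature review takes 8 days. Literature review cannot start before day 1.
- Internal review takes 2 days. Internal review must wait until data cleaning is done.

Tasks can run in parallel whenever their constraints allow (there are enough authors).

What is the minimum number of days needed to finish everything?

36

Data collection cannot begin until its own release at day 3. It runs from day 3 to 3 + 9 = day 12.
Analysis cannot begin until data collection (finishes day 12). It runs from day 12 to 12 + 5 = day 17.
Literature review waits on its own release at day 1, so it starts at day 1 and finishes at 1 + 8 = day 9.
Data cleaning waits on literature review (finishes day 9), so it starts at day 9 and finishes at 9 + 7 = day 16.
After data cleaning (finishes day 16), internal review can start at day 16 and finishes at day 18.
Figure drafting needs all of data cleaning (finishes day 16); analysis (finishes day 17, plus 1-day gap → day 18). That puts its earliest start at day 18; it finishes at 18 + 5 = day 23.
Writing waits on figure drafting (finishes day 23, plus 2-day gap → day 25), so it starts at day 25 and finishes at 25 + 3 = day 28.
Submission needs all of writing (finishes day 28); data collection (finishes day 12). That puts its earliest start at day 28; it finishes at 28 + 8 = day 36.
All tasks are finished once the last one completes. Finish times: Literature review at 9, Data collection at 12, Data cleaning at 16, Analysis at 17, Figure drafting at 23, Writing at 28, Internal review at 18, Submission at 36. The latest is day 36.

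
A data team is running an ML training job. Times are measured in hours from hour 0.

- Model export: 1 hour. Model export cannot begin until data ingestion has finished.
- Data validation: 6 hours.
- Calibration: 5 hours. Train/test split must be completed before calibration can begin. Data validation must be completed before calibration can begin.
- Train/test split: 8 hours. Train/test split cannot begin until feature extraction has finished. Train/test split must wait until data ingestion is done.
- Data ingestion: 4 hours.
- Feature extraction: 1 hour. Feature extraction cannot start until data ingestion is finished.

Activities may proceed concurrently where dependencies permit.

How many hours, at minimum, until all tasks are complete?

Data validation has no prerequisites, so it starts at hour 0 and finishes at hour 6.
Data ingestion can start immediately at hour 0; it finishes at hour 4.
After data ingestion (finishes hour 4), model export can start at hour 4 and finishes at hour 5.
Feature extraction cannot begin until data ingestion (finishes hour 4). It runs from hour 4 to 4 + 1 = hour 5.
Train/test split has to wait for feature extraction (finishes hour 5); data ingestion (finishes hour 4). The latest of these is hour 5, so train/test split runs hour 5 to 5 + 8 = hour 13.
Calibration cannot start until train/test split (finishes hour 13); data validation (finishes hour 6). The controlling bound is hour 13, so calibration finishes at 13 + 5 = hour 18.
All tasks are finished once the last one completes. Finish times: Data ingestion at 4, Data validation at 6, Feature extraction at 5, Train/test split at 13, Calibration at 18, Model export at 5. The latest is hour 18.

18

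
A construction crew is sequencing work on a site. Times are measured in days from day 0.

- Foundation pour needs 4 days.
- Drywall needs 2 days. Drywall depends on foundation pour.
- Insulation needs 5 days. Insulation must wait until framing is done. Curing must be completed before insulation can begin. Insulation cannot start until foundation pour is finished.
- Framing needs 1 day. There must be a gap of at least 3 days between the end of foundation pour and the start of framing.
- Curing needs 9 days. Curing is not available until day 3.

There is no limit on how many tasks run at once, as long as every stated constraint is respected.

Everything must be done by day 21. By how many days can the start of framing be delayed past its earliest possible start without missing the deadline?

Nothing blocks foundation pour, so it runs from day 0 to day 4.
After foundation pour (finishes day 4, plus 3-day gap → day 7), framing can start at day 7 and finishes at day 8.

Working backward from the deadline:
Nothing follows insulation; the deadline of day 21 is its only limit. It must start by 21 − 5 = day 16.
Framing must finish before insulation (must start by day 16). With a 1-day duration, framing must start by 16 − 1 = day 15.
So framing can start as early as day 7 and as late as day 15, giving 15 − 7 = 8 days of slack.

8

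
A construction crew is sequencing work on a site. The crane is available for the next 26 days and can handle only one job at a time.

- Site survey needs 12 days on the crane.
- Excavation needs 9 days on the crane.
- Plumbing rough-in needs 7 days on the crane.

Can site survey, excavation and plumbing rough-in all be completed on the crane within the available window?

No

Running back to back, the jobs need 12 + 9 + 7 = 28 days on the crane.
Since 28 > 26, they cannot all fit.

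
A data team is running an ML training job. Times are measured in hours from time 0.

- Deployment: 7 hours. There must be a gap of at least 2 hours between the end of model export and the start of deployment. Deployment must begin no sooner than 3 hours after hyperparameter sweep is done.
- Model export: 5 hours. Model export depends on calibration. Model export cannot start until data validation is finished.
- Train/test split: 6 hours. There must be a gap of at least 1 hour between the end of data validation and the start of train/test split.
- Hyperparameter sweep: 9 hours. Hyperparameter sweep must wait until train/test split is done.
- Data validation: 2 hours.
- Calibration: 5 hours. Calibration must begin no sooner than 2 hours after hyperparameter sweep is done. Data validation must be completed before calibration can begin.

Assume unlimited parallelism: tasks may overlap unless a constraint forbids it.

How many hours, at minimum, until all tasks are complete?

Nothing blocks data validation, so it runs from hour 0 to hour 2.
Train/test split waits on data validation (finishes hour 2, plus 1-hour gap → hour 3), so it starts at hour 3 and finishes at 3 + 6 = hour 9.
Hyperparameter sweep cannot begin until train/test split (finishes hour 9). It runs from hour 9 to 9 + 9 = hour 18.
For calibration: hyperparameter sweep (finishes hour 18, plus 2-hour gap → hour 20); data validation (finishes hour 2). Taking the maximum gives a start of hour 20, and it finishes at 20 + 5 = hour 25.
Model export has to wait for calibration (finishes hour 25); data validation (finishes hour 2). The latest of these is hour 25, so model export runs hour 25 to 25 + 5 = hour 30.
Deployment cannot start until model export (finishes hour 30, plus 2-hour gap → hour 32); hyperparameter sweep (finishes hour 18, plus 3-hour gap → hour 21). The controlling bound is hour 32, so deployment finishes at 32 + 7 = hour 39.
All tasks are finished once the last one completes. Finish times: Data validation at 2, Train/test split at 9, Hyperparameter sweep at 18, Calibration at 25, Model export at 30, Deployment at 39. The latest is hour 39.

39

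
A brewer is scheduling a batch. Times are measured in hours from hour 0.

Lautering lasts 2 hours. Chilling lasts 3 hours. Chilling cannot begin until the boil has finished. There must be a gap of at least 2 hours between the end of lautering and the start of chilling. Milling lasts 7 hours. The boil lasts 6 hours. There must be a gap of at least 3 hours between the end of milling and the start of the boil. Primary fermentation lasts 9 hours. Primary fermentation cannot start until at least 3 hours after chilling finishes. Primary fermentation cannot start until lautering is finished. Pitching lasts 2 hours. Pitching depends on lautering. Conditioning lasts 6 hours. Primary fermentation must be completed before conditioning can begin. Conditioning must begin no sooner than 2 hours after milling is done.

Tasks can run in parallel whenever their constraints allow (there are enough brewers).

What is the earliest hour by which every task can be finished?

37

Nothing blocks lautering, so it runs from hour 0 to hour 2.
Pitching cannot begin until lautering (finishes hour 2). It runs from hour 2 to 2 + 2 = hour 4.
Nothing blocks milling, so it runs from hour 0 to hour 7.
The boil cannot begin until milling (finishes hour 7, plus 3-hour gap → hour 10). It runs from hour 10 to 10 + 6 = hour 16.
Chilling needs all of the boil (finishes hour 16); lautering (finishes hour 2, plus 2-hour gap → hour 4). That puts its earliest start at hour 16; it finishes at 16 + 3 = hour 19.
For primary fermentation: chilling (finishes hour 19, plus 3-hour gap → hour 22); lautering (finishes hour 2). Taking the maximum gives a start of hour 22, and it finishes at 22 + 9 = hour 31.
Conditioning cannot start until primary fermentation (finishes hour 31); milling (finishes hour 7, plus 2-hour gap → hour 9). The controlling bound is hour 31, so conditioning finishes at 31 + 6 = hour 37.
All tasks are finished once the last one completes. Finish times: Milling at 7, Lautering at 2, The boil at 16, Chilling at 19, Pitching at 4, Primary fermentation at 31, Conditioning at 37. The latest is hour 37.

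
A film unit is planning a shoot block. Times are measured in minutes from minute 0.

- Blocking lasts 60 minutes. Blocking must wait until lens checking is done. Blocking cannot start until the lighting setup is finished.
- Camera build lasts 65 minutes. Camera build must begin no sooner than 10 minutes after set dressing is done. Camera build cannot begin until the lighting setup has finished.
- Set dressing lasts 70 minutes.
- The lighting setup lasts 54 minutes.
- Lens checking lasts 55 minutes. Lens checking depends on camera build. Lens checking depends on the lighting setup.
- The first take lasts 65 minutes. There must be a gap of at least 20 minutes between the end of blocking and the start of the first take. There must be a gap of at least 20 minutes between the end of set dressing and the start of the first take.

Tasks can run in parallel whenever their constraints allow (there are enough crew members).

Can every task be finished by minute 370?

Nothing blocks the lighting setup, so it runs from minute 0 to minute 54.
Set dressing can start immediately at minute 0; it finishes at minute 70.
Camera build has to wait for set dressing (finishes minute 70, plus 10-minute gap → minute 80); the lighting setup (finishes minute 54). The latest of these is minute 80, so camera build runs minute 80 to 80 + 65 = minute 145.
Lens checking cannot start until camera build (finishes minute 145); the lighting setup (finishes minute 54). The controlling bound is minute 145, so lens checking finishes at 145 + 55 = minute 200.
Blocking has to wait for lens checking (finishes minute 200); the lighting setup (finishes minute 54). The latest of these is minute 200, so blocking runs minute 200 to 200 + 60 = minute 260.
The first take needs all of blocking (finishes minute 260, plus 20-minute gap → minute 280); set dressing (finishes minute 70, plus 20-minute gap → minute 90). That puts its earliest start at minute 280; it finishes at 280 + 65 = minute 345.
Every task is finished by minute 345, which is no later than the deadline of 370, so the schedule is feasible.

Yes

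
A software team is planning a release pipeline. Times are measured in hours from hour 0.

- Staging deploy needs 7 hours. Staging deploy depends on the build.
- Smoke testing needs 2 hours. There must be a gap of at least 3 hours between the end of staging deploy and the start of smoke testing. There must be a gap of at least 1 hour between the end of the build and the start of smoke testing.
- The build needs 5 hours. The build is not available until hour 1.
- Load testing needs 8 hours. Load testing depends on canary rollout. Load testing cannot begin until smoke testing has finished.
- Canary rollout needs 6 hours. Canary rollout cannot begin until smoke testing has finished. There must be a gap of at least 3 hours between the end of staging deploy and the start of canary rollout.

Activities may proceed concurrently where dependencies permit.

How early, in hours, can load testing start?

The build waits on its own release at hour 1, so it starts at hour 1 and finishes at 1 + 5 = hour 6.
Staging deploy waits on the build (finishes hour 6), so it starts at hour 6 and finishes at 6 + 7 = hour 13.
Smoke testing cannot start until staging deploy (finishes hour 13, plus 3-hour gap → hour 16); the build (finishes hour 6, plus 1-hour gap → hour 7). The controlling bound is hour 16, so smoke testing finishes at 16 + 2 = hour 18.
Canary rollout has to wait for smoke testing (finishes hour 18); staging deploy (finishes hour 13, plus 3-hour gap → hour 16). The latest of these is hour 18, so canary rollout runs hour 18 to 18 + 6 = hour 24.
Load testing waits on canary rollout (finishes hour 24); smoke testing (finishes hour 18). The latest of these is hour 24, which is the earliest load testing can start.

24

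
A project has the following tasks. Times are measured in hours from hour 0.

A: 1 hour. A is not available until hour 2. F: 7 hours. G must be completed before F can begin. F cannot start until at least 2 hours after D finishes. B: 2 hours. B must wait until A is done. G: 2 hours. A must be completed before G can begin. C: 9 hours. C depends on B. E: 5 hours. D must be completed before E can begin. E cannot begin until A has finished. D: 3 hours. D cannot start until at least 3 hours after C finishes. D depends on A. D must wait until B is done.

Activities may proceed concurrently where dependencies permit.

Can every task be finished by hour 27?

No

A cannot begin until its own release at hour 2. It runs from hour 2 to 2 + 1 = hour 3.
G waits on A (finishes hour 3), so it starts at hour 3 and finishes at 3 + 2 = hour 5.
B cannot begin until A (finishes hour 3). It runs from hour 3 to 3 + 2 = hour 5.
After B (finishes hour 5), C can start at hour 5 and finishes at hour 14.
D cannot start until C (finishes hour 14, plus 3-hour gap → hour 17); A (finishes hour 3); B (finishes hour 5). The controlling bound is hour 17, so D finishes at 17 + 3 = hour 20.
F has to wait for G (finishes hour 5); D (finishes hour 20, plus 2-hour gap → hour 22). The latest of these is hour 22, so F runs hour 22 to 22 + 7 = hour 29.
For E: D (finishes hour 20); A (finishes hour 3). Taking the maximum gives a start of hour 20, and it finishes at 20 + 5 = hour 25.
The earliest everything can be done is hour 29, which is after the deadline of 27, so it is not possible.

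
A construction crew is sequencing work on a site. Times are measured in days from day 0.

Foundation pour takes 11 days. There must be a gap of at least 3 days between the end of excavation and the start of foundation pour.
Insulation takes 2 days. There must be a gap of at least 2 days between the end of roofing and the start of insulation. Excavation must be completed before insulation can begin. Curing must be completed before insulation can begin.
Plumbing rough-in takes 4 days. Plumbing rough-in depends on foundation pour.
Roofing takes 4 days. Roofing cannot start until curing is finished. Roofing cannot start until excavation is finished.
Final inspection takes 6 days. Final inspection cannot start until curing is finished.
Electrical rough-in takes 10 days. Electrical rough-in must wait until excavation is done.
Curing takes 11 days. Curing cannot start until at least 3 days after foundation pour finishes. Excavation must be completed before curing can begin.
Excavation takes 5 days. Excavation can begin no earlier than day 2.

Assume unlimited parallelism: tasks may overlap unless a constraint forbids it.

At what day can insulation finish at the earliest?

After its own release at day 2, excavation can start at day 2 and finishes at day 7.
Foundation pour waits on excavation (finishes day 7, plus 3-day gap → day 10), so it starts at day 10 and finishes at 10 + 11 = day 21.
For curing: foundation pour (finishes day 21, plus 3-day gap → day 24); excavation (finishes day 7). Taking the maximum gives a start of day 24, and it finishes at 24 + 11 = day 35.
Roofing has to wait for curing (finishes day 35); excavation (finishes day 7). The latest of these is day 35, so roofing runs day 35 to 35 + 4 = day 39.
For insulation: roofing (finishes day 39, plus 2-day gap → day 41); excavation (finishes day 7); curing (finishes day 35). Taking the maximum gives a start of day 41, and it finishes at 41 + 2 = day 43.

43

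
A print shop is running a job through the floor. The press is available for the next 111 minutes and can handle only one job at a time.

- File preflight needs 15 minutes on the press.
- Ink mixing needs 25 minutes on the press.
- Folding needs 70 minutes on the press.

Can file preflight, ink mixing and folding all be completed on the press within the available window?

Running back to back, the jobs need 15 + 25 + 70 = 110 minutes on the press.
Since 110 ≤ 111, they fit within the window.

Yes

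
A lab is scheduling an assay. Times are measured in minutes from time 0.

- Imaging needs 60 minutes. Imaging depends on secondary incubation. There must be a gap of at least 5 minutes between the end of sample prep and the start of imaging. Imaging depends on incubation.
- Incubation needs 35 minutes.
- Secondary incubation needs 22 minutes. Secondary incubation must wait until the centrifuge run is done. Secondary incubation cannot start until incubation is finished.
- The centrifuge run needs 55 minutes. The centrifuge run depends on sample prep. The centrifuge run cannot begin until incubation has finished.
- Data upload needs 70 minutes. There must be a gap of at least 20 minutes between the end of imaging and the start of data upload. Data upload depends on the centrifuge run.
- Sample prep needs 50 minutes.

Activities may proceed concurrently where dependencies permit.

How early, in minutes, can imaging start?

Nothing blocks incubation, so it runs from minute 0 to minute 35.
Nothing blocks sample prep, so it runs from minute 0 to minute 50.
The centrifuge run needs all of sample prep (finishes minute 50); incubation (finishes minute 35). That puts its earliest start at minute 50; it finishes at 50 + 55 = minute 105.
For secondary incubation: the centrifuge run (finishes minute 105); incubation (finishes minute 35). Taking the maximum gives a start of minute 105, and it finishes at 105 + 22 = minute 127.
Imaging waits on secondary incubation (finishes minute 127); sample prep (finishes minute 50, plus 5-minute gap → minute 55); incubation (finishes minute 35). The latest of these is minute 127, which is the earliest imaging can start.

127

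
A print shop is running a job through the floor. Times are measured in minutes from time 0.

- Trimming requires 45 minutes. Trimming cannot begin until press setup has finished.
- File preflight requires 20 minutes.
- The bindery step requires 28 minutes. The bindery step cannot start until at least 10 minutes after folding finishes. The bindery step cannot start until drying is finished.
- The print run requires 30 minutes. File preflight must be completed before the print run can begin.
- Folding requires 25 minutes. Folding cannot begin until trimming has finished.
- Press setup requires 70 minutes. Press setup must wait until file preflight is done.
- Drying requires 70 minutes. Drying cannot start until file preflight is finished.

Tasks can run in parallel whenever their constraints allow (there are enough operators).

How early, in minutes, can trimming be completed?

File preflight can start immediately at minute 0; it finishes at minute 20.
Press setup waits on file preflight (finishes minute 20), so it starts at minute 20 and finishes at 20 + 70 = minute 90.
Trimming cannot begin until press setup (finishes minute 90). It runs from minute 90 to 90 + 45 = minute 135.

135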